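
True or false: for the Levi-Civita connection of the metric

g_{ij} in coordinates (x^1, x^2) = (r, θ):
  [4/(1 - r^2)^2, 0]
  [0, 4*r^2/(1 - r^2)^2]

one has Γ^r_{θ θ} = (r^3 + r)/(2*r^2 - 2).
Γ^r_{θ θ} = (1/2) g^{rr} (∂_θ g_{rθ} + ∂_θ g_{rθ} - ∂_r g_{θθ}) = (1/2)((1 - r^2)^2/4)((0) + (0) - (-8*(r^3 + r)/(r^2 - 1)^3)) = (r^3 + r)/(r^2 - 1)
This differs from the proposed value (r^3 + r)/(2*r^2 - 2).
False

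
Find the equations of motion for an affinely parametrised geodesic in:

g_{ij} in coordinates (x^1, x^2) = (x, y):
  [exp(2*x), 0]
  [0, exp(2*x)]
Geodesic equation: d^2x^k/dλ^2 + Γ^k_{ij} (dx^i/dλ)(dx^j/dλ) = 0.
Non-zero Christoffel symbols:
Γ^x_{x x} = 1
Γ^x_{y y} = -1
Γ^y_{x y} = 1
Substituting (the symmetric pair Γ^k_{ij}, Γ^k_{ji} combines into a factor 2):
d^2x/dλ^2 + (dx/dλ)^2 - (dy/dλ)^2 = 0
d^2y/dλ^2 + 2 (dx/dλ)(dy/dλ) = 0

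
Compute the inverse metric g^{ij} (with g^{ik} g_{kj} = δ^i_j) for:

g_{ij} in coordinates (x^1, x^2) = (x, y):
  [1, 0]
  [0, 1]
The metric is diagonal, so g^{ij} is diagonal with entries 1/g_{ii}: diag(1, 1).
g^{ij}:
  [1, 0]
  [0, 1]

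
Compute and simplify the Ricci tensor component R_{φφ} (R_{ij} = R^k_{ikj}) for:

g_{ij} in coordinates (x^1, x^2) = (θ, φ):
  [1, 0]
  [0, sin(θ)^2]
Non-zero Christoffel symbols (Γ^k_{ij} = Γ^k_{ji}):
Γ^θ_{φ φ} = -sin(2*θ)/2
Γ^φ_{θ φ} = 1/tan(θ)
R^θ_{φ θ φ} = ∂_θ Γ^θ_{φ φ} - ∂_φ Γ^θ_{φ θ} + Γ^θ_{θ m} Γ^m_{φ φ} - Γ^θ_{φ m} Γ^m_{φ θ}
  = (-cos(2*θ)) - (0) + (0) - (-cos(θ)^2) = sin(θ)^2
R^φ_{φ φ φ} = 0 (a repeated index in an antisymmetric pair)
R_{φφ} = R^θ_{φ θ φ} + R^φ_{φ φ φ} = (sin(θ)^2) + (0) = sin(θ)^2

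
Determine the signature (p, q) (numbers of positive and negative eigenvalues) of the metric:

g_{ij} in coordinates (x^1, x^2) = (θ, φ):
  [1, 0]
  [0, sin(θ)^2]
The metric is diagonal, so its eigenvalues are the diagonal entries: 1, sin(θ)^2 (at a generic point, where coordinate-dependent entries are positive).
2 positive, 0 negative.
(2, 0) - Riemannian (positive definite)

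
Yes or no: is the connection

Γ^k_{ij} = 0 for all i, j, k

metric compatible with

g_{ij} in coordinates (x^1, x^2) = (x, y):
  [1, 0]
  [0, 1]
Using ∇_k g_{ij} = ∂_k g_{ij} - Γ^m_{ki} g_{mj} - Γ^m_{kj} g_{im}:
e.g. ∇_y g_{yy} = (0) - (0) - (0) = 0
Every component ∇_k g_{ij} vanishes: the connection is metric compatible.
Yes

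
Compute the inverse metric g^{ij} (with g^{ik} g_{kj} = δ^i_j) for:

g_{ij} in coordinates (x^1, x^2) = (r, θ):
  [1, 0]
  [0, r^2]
The metric is diagonal, so g^{ij} is diagonal with entries 1/g_{ii}: diag(1, 1/(r^2)).
g^{ij}:
  [1, 0]
  [0, 1/r^2]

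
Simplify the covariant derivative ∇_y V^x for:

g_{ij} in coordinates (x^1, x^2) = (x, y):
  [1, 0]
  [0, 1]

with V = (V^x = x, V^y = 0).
All Christoffel symbols are zero.
∇_y V^x = ∂_y V^x + Γ^x_{y j} V^j
  = (0) + (0)(x) + (0)(0)
  = 0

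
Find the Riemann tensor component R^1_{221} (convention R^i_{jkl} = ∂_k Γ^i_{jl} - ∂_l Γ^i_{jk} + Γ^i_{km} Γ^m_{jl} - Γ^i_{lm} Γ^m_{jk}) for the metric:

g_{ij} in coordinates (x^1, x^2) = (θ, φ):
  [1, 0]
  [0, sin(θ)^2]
Non-zero Christoffel symbols (Γ^k_{ij} = Γ^k_{ji}):
Γ^θ_{φ φ} = -sin(2*θ)/2
Γ^φ_{θ φ} = 1/tan(θ)
R^θ_{φ φ θ} = ∂_φ Γ^θ_{φ θ} - ∂_θ Γ^θ_{φ φ} + Γ^θ_{φ m} Γ^m_{φ θ} - Γ^θ_{θ m} Γ^m_{φ φ}
  = (0) - (-cos(2*θ)) + (-cos(θ)^2) - (0) = -sin(θ)^2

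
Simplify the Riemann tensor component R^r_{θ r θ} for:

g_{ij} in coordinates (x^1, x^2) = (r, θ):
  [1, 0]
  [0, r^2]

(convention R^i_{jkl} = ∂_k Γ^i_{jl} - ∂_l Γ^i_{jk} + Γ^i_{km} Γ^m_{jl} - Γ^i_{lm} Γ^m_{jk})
Non-zero Christoffel symbols (Γ^k_{ij} = Γ^k_{ji}):
Γ^r_{θ θ} = -r
Γ^θ_{r θ} = 1/r
R^r_{θ r θ} = ∂_r Γ^r_{θ θ} - ∂_θ Γ^r_{θ r} + Γ^r_{r m} Γ^m_{θ θ} - Γ^r_{θ m} Γ^m_{θ r}
  = (-1) - (0) + (0) - (-1) = 0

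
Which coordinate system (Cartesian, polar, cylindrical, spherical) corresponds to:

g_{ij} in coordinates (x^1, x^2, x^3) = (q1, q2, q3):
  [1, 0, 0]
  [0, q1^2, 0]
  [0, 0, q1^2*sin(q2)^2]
The line element ds^2 = dq1^2 + q1^2 dq2^2 + q1^2 sin(q2)^2 dq3^2 is dr^2 + r^2 dθ^2 + r^2 sin(θ)^2 dφ^2 with q1 = r, q2 = θ, q3 = φ.
spherical coordinates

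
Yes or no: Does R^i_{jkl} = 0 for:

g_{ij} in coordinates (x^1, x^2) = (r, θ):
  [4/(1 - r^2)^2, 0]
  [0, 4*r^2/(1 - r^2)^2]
Non-zero Christoffel symbols:
Γ^r_{r r} = 2*r/(1 - r^2)
Γ^r_{θ θ} = (r^3 + r)/(r^2 - 1)
Γ^θ_{r θ} = (-r^2 - 1)/(r^3 - r)
Ricci tensor: R_{rr} = -4/(r^2 - 1)^2, R_{rθ} = 0, R_{θθ} = -4*r^2/(r^2 - 1)^2
The Ricci tensor is non-zero, so the Riemann tensor is non-zero: not flat.
No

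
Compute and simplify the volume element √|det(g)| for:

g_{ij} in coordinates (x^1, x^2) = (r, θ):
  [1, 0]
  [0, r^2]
det(g) = r^2
√|det(g)| = r
Volume element: dV = r dr dθ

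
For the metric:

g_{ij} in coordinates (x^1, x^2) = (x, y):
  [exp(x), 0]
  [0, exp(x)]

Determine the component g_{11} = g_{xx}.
With x^1 = x, x^2 = y, g_{11} = g_{xx} is the row-1, column-1 entry of the matrix.
g_{11} = exp(x)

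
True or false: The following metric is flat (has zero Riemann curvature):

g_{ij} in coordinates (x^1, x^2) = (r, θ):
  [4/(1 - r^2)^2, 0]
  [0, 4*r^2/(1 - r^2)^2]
Non-zero Christoffel symbols:
Γ^r_{r r} = 2*r/(1 - r^2)
Γ^r_{θ θ} = (r^3 + r)/(r^2 - 1)
Γ^θ_{r θ} = (-r^2 - 1)/(r^3 - r)
Ricci tensor: R_{rr} = -4/(r^2 - 1)^2, R_{rθ} = 0, R_{θθ} = -4*r^2/(r^2 - 1)^2
The Ricci tensor is non-zero, so the Riemann tensor is non-zero: not flat.
False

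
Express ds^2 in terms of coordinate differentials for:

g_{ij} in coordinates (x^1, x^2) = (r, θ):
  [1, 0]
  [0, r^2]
ds^2 = g_{ij} dx^i dx^j; only the non-zero components contribute.
ds^2 = dr^2 + r^2 dθ^2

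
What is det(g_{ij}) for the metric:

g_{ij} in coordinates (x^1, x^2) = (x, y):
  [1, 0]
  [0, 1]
For a 2×2 metric: det(g) = g_{11}·g_{22} - g_{12}·g_{21}
= (1)·(1) - (0)·(0)
= 1 - 0
det(g) = 1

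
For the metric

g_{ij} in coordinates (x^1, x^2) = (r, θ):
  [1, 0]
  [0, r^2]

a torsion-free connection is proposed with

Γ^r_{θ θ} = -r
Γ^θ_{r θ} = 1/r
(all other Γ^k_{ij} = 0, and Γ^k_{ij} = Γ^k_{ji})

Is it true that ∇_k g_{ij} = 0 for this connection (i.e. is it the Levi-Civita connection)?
Using ∇_k g_{ij} = ∂_k g_{ij} - Γ^m_{ki} g_{mj} - Γ^m_{kj} g_{im}:
e.g. ∇_r g_{θθ} = (2*r) - (r) - (r) = 0
Every component ∇_k g_{ij} vanishes: the connection is metric compatible.
Yes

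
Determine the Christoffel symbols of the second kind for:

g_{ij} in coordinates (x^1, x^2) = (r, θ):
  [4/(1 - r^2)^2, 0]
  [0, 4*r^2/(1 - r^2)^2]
Using Γ^k_{ij} = (1/2) g^{km} (∂_i g_{mj} + ∂_j g_{mi} - ∂_m g_{ij}); the metric is diagonal, so only the m = k term contributes.
Non-zero symbols (using the symmetry Γ^k_{ij} = Γ^k_{ji}):
Γ^r_{r r} = (1/2) g^{rr} (∂_r g_{rr} + ∂_r g_{rr} - ∂_r g_{rr}) = (1/2)((1 - r^2)^2/4)((16*r/(1 - r^2)^3) + (16*r/(1 - r^2)^3) - (16*r/(1 - r^2)^3)) = 2*r/(1 - r^2)
Γ^r_{θ θ} = (1/2) g^{rr} (∂_θ g_{rθ} + ∂_θ g_{rθ} - ∂_r g_{θθ}) = (1/2)((1 - r^2)^2/4)((0) + (0) - (-8*(r^3 + r)/(r^2 - 1)^3)) = (r^3 + r)/(r^2 - 1)
Γ^θ_{r θ} = (1/2) g^{θθ} (∂_r g_{θθ} + ∂_θ g_{θr} - ∂_θ g_{rθ}) = (1/2)((1 - r^2)^2/(4*r^2))((-8*(r^3 + r)/(r^2 - 1)^3) + (0) - (0)) = (-r^2 - 1)/(r^3 - r)
All other Christoffel symbols are zero.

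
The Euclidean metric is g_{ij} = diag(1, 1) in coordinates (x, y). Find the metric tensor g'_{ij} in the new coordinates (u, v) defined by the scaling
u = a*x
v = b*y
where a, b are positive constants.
Invert the transformation: x = u/a, y = v/b
g'_{ij} = (∂x^k/∂x'^i)(∂x^l/∂x'^j) g_{kl}; with g_{kl} = δ_{kl} this is Σ_k (∂x^k/∂x'^i)(∂x^k/∂x'^j).
Jacobian: ∂x/∂u = 1/a, ∂x/∂v = 0, ∂y/∂u = 0, ∂y/∂v = 1/b
g'_{uu} = (1/a)(1/a) + (0)(0) = 1/a^2
g'_{uv} = (1/a)(0) + (0)(1/b) = 0
g'_{vv} = (0)(0) + (1/b)(1/b) = 1/b^2
g'_{ij} = diag(1/a^2, 1/b^2)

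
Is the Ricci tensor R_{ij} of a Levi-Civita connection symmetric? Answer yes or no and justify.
R_{ij} = R^k_{ikj}; the pair symmetry R_{kilj} = R_{ljki} gives R_{ij} = R_{ji}.
Yes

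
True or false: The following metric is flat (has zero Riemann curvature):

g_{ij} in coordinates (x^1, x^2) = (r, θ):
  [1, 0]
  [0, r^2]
Non-zero Christoffel symbols:
Γ^r_{θ θ} = -r
Γ^θ_{r θ} = 1/r
Ricci tensor: R_{rr} = 0, R_{rθ} = 0, R_{θθ} = 0
All R_{ij} vanish; in 2 dimensions the Riemann tensor is fully determined by the Ricci tensor, so R^i_{jkl} = 0: the metric is flat (curvilinear coordinates on flat space).
True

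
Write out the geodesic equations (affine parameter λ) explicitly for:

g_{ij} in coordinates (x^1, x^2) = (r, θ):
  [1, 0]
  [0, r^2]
Geodesic equation: d^2x^k/dλ^2 + Γ^k_{ij} (dx^i/dλ)(dx^j/dλ) = 0.
Non-zero Christoffel symbols:
Γ^r_{θ θ} = -r
Γ^θ_{r θ} = 1/r
Substituting (the symmetric pair Γ^k_{ij}, Γ^k_{ji} combines into a factor 2):
d^2r/dλ^2 - r (dθ/dλ)^2 = 0
d^2θ/dλ^2 + (2/r) (dr/dλ)(dθ/dλ) = 0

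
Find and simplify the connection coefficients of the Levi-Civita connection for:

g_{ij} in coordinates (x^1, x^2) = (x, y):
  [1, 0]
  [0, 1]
Using Γ^k_{ij} = (1/2) g^{km} (∂_i g_{mj} + ∂_j g_{mi} - ∂_m g_{ij}); the metric is diagonal, so only the m = k term contributes.
Every metric component is constant, so all ∂_m g_{ij} = 0 and every Christoffel symbol vanishes.
All Christoffel symbols are zero.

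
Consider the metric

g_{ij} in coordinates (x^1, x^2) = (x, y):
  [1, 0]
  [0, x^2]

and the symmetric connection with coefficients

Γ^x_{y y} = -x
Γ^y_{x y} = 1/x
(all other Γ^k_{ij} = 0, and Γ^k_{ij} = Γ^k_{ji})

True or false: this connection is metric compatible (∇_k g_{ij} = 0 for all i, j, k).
Using ∇_k g_{ij} = ∂_k g_{ij} - Γ^m_{ki} g_{mj} - Γ^m_{kj} g_{im}:
e.g. ∇_x g_{yy} = (2*x) - (x) - (x) = 0
Every component ∇_k g_{ij} vanishes: the connection is metric compatible.
True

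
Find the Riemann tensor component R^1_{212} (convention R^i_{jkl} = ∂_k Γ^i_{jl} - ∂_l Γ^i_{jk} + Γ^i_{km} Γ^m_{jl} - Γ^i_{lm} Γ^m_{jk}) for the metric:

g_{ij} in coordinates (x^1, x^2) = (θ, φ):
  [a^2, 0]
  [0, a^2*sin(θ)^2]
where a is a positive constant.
Non-zero Christoffel symbols (Γ^k_{ij} = Γ^k_{ji}):
Γ^θ_{φ φ} = -sin(2*θ)/2
Γ^φ_{θ φ} = 1/tan(θ)
R^θ_{φ θ φ} = ∂_θ Γ^θ_{φ φ} - ∂_φ Γ^θ_{φ θ} + Γ^θ_{θ m} Γ^m_{φ φ} - Γ^θ_{φ m} Γ^m_{φ θ}
  = (-cos(2*θ)) - (0) + (0) - (-cos(θ)^2) = sin(θ)^2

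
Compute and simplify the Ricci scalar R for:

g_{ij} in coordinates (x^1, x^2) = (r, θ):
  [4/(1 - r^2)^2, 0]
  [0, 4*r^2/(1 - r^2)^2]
Non-zero Christoffel symbols (Γ^k_{ij} = Γ^k_{ji}):
Γ^r_{r r} = 2*r/(1 - r^2)
Γ^r_{θ θ} = (r^3 + r)/(r^2 - 1)
Γ^θ_{r θ} = (-r^2 - 1)/(r^3 - r)
Ricci tensor (R_{ij} = R^k_{ikj}): R_{rr} = -4/(r^2 - 1)^2, R_{rθ} = 0, R_{θθ} = -4*r^2/(r^2 - 1)^2
Inverse metric: g^{rr} = (1 - r^2)^2/4, g^{θθ} = (1 - r^2)^2/(4*r^2)
R = g^{ij} R_{ij} = ((1 - r^2)^2/4)(-4/(r^2 - 1)^2) + ((1 - r^2)^2/(4*r^2))(-4*r^2/(r^2 - 1)^2) = -2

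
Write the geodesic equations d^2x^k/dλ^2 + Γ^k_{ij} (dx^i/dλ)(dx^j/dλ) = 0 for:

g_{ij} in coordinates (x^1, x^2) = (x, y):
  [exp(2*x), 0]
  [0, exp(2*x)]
Geodesic equation: d^2x^k/dλ^2 + Γ^k_{ij} (dx^i/dλ)(dx^j/dλ) = 0.
Non-zero Christoffel symbols:
Γ^x_{x x} = 1
Γ^x_{y y} = -1
Γ^y_{x y} = 1
Substituting (the symmetric pair Γ^k_{ij}, Γ^k_{ji} combines into a factor 2):
d^2x/dλ^2 + (dx/dλ)^2 - (dy/dλ)^2 = 0
d^2y/dλ^2 + 2 (dx/dλ)(dy/dλ) = 0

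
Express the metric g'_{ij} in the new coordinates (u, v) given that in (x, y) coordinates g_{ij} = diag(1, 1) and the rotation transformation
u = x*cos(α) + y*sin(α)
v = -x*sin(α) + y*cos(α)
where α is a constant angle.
Invert the transformation: x = u*cos(α) - v*sin(α), y = u*sin(α) + v*cos(α)
g'_{ij} = (∂x^k/∂x'^i)(∂x^l/∂x'^j) g_{kl}; with g_{kl} = δ_{kl} this is Σ_k (∂x^k/∂x'^i)(∂x^k/∂x'^j).
Jacobian: ∂x/∂u = cos(α), ∂x/∂v = -sin(α), ∂y/∂u = sin(α), ∂y/∂v = cos(α)
g'_{uu} = (cos(α))(cos(α)) + (sin(α))(sin(α)) = 1
g'_{uv} = (cos(α))(-sin(α)) + (sin(α))(cos(α)) = 0
g'_{vv} = (-sin(α))(-sin(α)) + (cos(α))(cos(α)) = 1
g'_{ij} = diag(1, 1)
The Euclidean metric is invariant under rotations.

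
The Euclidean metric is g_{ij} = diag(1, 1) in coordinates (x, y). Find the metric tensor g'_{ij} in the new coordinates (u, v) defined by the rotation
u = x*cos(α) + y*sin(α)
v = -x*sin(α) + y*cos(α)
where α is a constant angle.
Invert the transformation: x = u*cos(α) - v*sin(α), y = u*sin(α) + v*cos(α)
g'_{ij} = (∂x^k/∂x'^i)(∂x^l/∂x'^j) g_{kl}; with g_{kl} = δ_{kl} this is Σ_k (∂x^k/∂x'^i)(∂x^k/∂x'^j).
Jacobian: ∂x/∂u = cos(α), ∂x/∂v = -sin(α), ∂y/∂u = sin(α), ∂y/∂v = cos(α)
g'_{uu} = (cos(α))(cos(α)) + (sin(α))(sin(α)) = 1
g'_{uv} = (cos(α))(-sin(α)) + (sin(α))(cos(α)) = 0
g'_{vv} = (-sin(α))(-sin(α)) + (cos(α))(cos(α)) = 1
g'_{ij} = diag(1, 1)
The Euclidean metric is invariant under rotations.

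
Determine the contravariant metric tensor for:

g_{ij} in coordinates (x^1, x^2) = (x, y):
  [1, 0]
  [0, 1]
The metric is diagonal, so g^{ij} is diagonal with entries 1/g_{ii}: diag(1, 1).
g^{ij}:
  [1, 0]
  [0, 1]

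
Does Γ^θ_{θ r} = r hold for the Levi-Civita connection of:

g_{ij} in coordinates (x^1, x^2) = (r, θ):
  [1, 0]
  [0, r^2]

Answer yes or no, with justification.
Γ^θ_{θ r} = (1/2) g^{θθ} (∂_θ g_{θr} + ∂_r g_{θθ} - ∂_θ g_{θr}) = (1/2)(1/r^2)((0) + (2*r) - (0)) = 1/r
This differs from the proposed value r.
No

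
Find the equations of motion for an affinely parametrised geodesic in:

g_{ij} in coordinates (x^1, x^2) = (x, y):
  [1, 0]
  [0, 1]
Geodesic equation: d^2x^k/dλ^2 + Γ^k_{ij} (dx^i/dλ)(dx^j/dλ) = 0.
All Christoffel symbols vanish, so the geodesics are straight lines:
d^2x/dλ^2 = 0
d^2y/dλ^2 = 0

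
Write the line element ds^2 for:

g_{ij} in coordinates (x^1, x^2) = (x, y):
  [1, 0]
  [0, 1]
ds^2 = g_{ij} dx^i dx^j; only the non-zero components contribute.
ds^2 = dx^2 + dy^2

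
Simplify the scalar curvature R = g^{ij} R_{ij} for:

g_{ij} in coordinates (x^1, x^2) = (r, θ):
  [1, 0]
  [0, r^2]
Non-zero Christoffel symbols (Γ^k_{ij} = Γ^k_{ji}):
Γ^r_{θ θ} = -r
Γ^θ_{r θ} = 1/r
Ricci tensor (R_{ij} = R^k_{ikj}): R_{rr} = 0, R_{rθ} = 0, R_{θθ} = 0
Inverse metric: g^{rr} = 1, g^{θθ} = 1/r^2
R = g^{ij} R_{ij} = (1)(0) + (1/r^2)(0) = 0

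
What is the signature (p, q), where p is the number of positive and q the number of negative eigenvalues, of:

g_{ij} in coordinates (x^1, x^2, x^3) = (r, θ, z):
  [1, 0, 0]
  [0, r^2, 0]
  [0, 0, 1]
The metric is diagonal, so its eigenvalues are the diagonal entries: 1, r^2, 1 (at a generic point, where coordinate-dependent entries are positive).
3 positive, 0 negative.
(3, 0) - Riemannian (positive definite)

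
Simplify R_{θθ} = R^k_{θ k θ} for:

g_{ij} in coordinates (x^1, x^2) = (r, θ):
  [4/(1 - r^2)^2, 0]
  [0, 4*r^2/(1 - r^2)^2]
Non-zero Christoffel symbols (Γ^k_{ij} = Γ^k_{ji}):
Γ^r_{r r} = 2*r/(1 - r^2)
Γ^r_{θ θ} = (r^3 + r)/(r^2 - 1)
Γ^θ_{r θ} = (-r^2 - 1)/(r^3 - r)
R^r_{θ r θ} = ∂_r Γ^r_{θ θ} - ∂_θ Γ^r_{θ r} + Γ^r_{r m} Γ^m_{θ θ} - Γ^r_{θ m} Γ^m_{θ r}
  = ((r^4 - 4*r^2 - 1)/(r^2 - 1)^2) - (0) + (-2*r^2*(r^2 + 1)/(r^2 - 1)^2) - (-(r^2 + 1)^2/(r^2 - 1)^2) = -4*r^2/(r^2 - 1)^2
R^θ_{θ θ θ} = 0 (a repeated index in an antisymmetric pair)
R_{θθ} = R^r_{θ r θ} + R^θ_{θ θ θ} = (-4*r^2/(r^2 - 1)^2) + (0) = -4*r^2/(r^2 - 1)^2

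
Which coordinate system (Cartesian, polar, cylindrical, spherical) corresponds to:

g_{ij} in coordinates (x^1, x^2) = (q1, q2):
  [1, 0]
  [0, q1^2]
The line element ds^2 = dq1^2 + q1^2 dq2^2 is dr^2 + r^2 dθ^2 with q1 = r, q2 = θ.
polar coordinates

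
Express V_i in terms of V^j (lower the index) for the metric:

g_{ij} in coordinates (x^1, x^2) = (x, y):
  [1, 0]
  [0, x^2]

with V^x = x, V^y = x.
V_i = g_{ij} V^j:
V_x = (1)(x) + (0)(x) = x
V_y = (0)(x) + (x^2)(x) = x^3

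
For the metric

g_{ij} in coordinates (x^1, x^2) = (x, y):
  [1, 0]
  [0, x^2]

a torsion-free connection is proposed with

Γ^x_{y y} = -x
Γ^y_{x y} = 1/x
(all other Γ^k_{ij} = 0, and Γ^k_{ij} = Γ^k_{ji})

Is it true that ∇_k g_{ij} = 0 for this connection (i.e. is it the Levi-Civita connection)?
Using ∇_k g_{ij} = ∂_k g_{ij} - Γ^m_{ki} g_{mj} - Γ^m_{kj} g_{im}:
e.g. ∇_x g_{yy} = (2*x) - (x) - (x) = 0
Every component ∇_k g_{ij} vanishes: the connection is metric compatible.
Yes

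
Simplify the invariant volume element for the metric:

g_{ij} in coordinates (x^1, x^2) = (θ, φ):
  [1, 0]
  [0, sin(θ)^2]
det(g) = sin(θ)^2
√|det(g)| = sin(θ) (taking 0 < θ < π so that |sin(θ)| = sin(θ))
Volume element: dV = sin(θ) dθ dφ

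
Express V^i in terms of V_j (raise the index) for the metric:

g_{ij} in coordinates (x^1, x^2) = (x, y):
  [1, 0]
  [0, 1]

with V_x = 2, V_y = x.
Inverse metric (diagonal): g^{xx} = 1, g^{yy} = 1
V^i = g^{ij} V_j:
V^x = (1)(2) + (0)(x) = 2
V^y = (0)(2) + (1)(x) = x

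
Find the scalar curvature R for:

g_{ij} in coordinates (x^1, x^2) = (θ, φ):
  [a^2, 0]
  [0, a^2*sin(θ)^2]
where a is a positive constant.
Non-zero Christoffel symbols (Γ^k_{ij} = Γ^k_{ji}):
Γ^θ_{φ φ} = -sin(2*θ)/2
Γ^φ_{θ φ} = 1/tan(θ)
Ricci tensor (R_{ij} = R^k_{ikj}): R_{θθ} = 1, R_{θφ} = 0, R_{φφ} = sin(θ)^2
Inverse metric: g^{θθ} = 1/a^2, g^{φφ} = 1/(a^2*sin(θ)^2)
R = g^{ij} R_{ij} = (1/a^2)(1) + (1/(a^2*sin(θ)^2))(sin(θ)^2) = 2/a^2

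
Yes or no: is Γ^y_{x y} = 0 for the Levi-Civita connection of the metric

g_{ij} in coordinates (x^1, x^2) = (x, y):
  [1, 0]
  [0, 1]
Γ^y_{x y} = (1/2) g^{yy} (∂_x g_{yy} + ∂_y g_{yx} - ∂_y g_{xy}) = (1/2)(1)((0) + (0) - (0)) = 0
This equals the proposed value 0.
Yes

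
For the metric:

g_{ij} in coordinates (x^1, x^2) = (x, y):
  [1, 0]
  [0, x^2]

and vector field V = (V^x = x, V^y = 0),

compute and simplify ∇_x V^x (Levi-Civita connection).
Non-zero Christoffel symbols:
Γ^x_{y y} = -x
Γ^y_{x y} = 1/x
∇_x V^x = ∂_x V^x + Γ^x_{x j} V^j
  = (1) + (0)(x) + (0)(0)
  = 1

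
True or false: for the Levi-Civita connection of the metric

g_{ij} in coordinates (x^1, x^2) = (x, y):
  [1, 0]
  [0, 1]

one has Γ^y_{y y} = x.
Γ^y_{y y} = (1/2) g^{yy} (∂_y g_{yy} + ∂_y g_{yy} - ∂_y g_{yy}) = (1/2)(1)((0) + (0) - (0)) = 0
This differs from the proposed value x.
False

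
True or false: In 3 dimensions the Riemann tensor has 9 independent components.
n^2(n^2-1)/12 = 9·8/12 = 6 independent components for n = 3.
False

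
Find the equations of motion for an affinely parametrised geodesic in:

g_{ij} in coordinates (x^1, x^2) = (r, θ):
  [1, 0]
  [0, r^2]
Geodesic equation: d^2x^k/dλ^2 + Γ^k_{ij} (dx^i/dλ)(dx^j/dλ) = 0.
Non-zero Christoffel symbols:
Γ^r_{θ θ} = -r
Γ^θ_{r θ} = 1/r
Substituting (the symmetric pair Γ^k_{ij}, Γ^k_{ji} combines into a factor 2):
d^2r/dλ^2 - r (dθ/dλ)^2 = 0
d^2θ/dλ^2 + (2/r) (dr/dλ)(dθ/dλ) = 0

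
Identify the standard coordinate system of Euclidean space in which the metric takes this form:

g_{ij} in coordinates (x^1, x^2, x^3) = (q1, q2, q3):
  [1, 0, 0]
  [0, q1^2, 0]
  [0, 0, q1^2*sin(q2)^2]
The line element ds^2 = dq1^2 + q1^2 dq2^2 + q1^2 sin(q2)^2 dq3^2 is dr^2 + r^2 dθ^2 + r^2 sin(θ)^2 dφ^2 with q1 = r, q2 = θ, q3 = φ.
spherical coordinates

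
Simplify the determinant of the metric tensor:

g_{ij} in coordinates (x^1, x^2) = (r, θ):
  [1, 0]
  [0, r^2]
For a 2×2 metric: det(g) = g_{11}·g_{22} - g_{12}·g_{21}
= (1)·(r^2) - (0)·(0)
= r^2 - 0
det(g) = r^2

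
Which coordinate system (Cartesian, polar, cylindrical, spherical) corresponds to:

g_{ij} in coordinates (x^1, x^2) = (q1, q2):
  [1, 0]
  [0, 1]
All components are constant and the metric is the identity, i.e. orthonormal rectilinear coordinates.
Cartesian (2D) coordinates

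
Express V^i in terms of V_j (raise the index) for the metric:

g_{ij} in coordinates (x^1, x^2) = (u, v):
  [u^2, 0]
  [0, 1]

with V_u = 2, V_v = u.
Inverse metric (diagonal): g^{uu} = 1/u^2, g^{vv} = 1
V^i = g^{ij} V_j:
V^u = (1/u^2)(2) + (0)(u) = 2/u^2
V^v = (0)(2) + (1)(u) = u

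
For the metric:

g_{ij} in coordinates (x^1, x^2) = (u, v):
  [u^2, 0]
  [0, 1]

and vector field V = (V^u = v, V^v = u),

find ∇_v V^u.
Non-zero Christoffel symbols:
Γ^u_{u u} = 1/u
∇_v V^u = ∂_v V^u + Γ^u_{v j} V^j
  = (1) + (0)(v) + (0)(u)
  = 1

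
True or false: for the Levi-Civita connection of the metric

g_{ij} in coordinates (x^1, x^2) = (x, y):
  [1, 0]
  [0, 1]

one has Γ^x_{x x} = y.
Γ^x_{x x} = (1/2) g^{xx} (∂_x g_{xx} + ∂_x g_{xx} - ∂_x g_{xx}) = (1/2)(1)((0) + (0) - (0)) = 0
This differs from the proposed value y.
False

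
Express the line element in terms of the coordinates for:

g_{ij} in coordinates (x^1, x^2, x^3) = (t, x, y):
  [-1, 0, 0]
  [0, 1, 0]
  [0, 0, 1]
ds^2 = g_{ij} dx^i dx^j; only the non-zero components contribute.
ds^2 = -dt^2 + dx^2 + dy^2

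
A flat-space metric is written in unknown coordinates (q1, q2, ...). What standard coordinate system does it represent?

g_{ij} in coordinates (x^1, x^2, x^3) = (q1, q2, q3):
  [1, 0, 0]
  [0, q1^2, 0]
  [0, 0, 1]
The line element ds^2 = dq1^2 + q1^2 dq2^2 + dq3^2 is dr^2 + r^2 dθ^2 + dz^2 with q1 = r, q2 = θ, q3 = z.
cylindrical coordinates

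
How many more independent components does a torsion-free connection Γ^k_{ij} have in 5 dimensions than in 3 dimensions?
Independent components in n dimensions: n × n(n+1)/2 = n^2(n+1)/2.
5D: 5 × 15 = 75
3D: 3 × 6 = 18
Difference = 75 - 18 = 57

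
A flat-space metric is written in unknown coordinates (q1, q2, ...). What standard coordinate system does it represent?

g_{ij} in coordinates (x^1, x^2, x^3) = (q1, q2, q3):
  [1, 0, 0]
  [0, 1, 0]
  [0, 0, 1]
All components are constant and the metric is the identity, i.e. orthonormal rectilinear coordinates.
Cartesian (3D) coordinates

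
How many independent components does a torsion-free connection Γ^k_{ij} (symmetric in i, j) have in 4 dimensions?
Γ^k_{ij} has n choices for the upper index and n(n+1)/2 independent symmetric lower index pairs.
Total = 4 × 4×5/2 = 4 × 10 = 40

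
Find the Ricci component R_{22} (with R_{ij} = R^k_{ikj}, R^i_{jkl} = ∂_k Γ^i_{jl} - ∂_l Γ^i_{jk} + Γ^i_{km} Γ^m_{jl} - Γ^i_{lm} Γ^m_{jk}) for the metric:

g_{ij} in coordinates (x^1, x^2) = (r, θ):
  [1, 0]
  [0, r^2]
Non-zero Christoffel symbols (Γ^k_{ij} = Γ^k_{ji}):
Γ^r_{θ θ} = -r
Γ^θ_{r θ} = 1/r
R^r_{θ r θ} = ∂_r Γ^r_{θ θ} - ∂_θ Γ^r_{θ r} + Γ^r_{r m} Γ^m_{θ θ} - Γ^r_{θ m} Γ^m_{θ r}
  = (-1) - (0) + (0) - (-1) = 0
R^θ_{θ θ θ} = 0 (a repeated index in an antisymmetric pair)
R_{θθ} = R^r_{θ r θ} + R^θ_{θ θ θ} = (0) + (0) = 0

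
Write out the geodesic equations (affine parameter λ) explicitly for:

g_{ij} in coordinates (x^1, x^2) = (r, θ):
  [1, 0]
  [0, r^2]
Geodesic equation: d^2x^k/dλ^2 + Γ^k_{ij} (dx^i/dλ)(dx^j/dλ) = 0.
Non-zero Christoffel symbols:
Γ^r_{θ θ} = -r
Γ^θ_{r θ} = 1/r
Substituting (the symmetric pair Γ^k_{ij}, Γ^k_{ji} combines into a factor 2):
d^2r/dλ^2 - r (dθ/dλ)^2 = 0
d^2θ/dλ^2 + (2/r) (dr/dλ)(dθ/dλ) = 0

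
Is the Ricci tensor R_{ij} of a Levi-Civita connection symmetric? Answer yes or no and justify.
R_{ij} = R^k_{ikj}; the pair symmetry R_{kilj} = R_{ljki} gives R_{ij} = R_{ji}.
Yes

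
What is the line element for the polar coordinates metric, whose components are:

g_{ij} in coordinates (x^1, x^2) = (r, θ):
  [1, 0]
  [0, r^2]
ds^2 = g_{ij} dx^i dx^j; only the non-zero components contribute.
ds^2 = dr^2 + r^2 dθ^2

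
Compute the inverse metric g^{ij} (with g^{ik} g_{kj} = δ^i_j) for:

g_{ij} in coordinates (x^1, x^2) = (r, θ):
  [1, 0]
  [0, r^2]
The metric is diagonal, so g^{ij} is diagonal with entries 1/g_{ii}: diag(1, 1/(r^2)).
g^{ij}:
  [1, 0]
  [0, 1/r^2]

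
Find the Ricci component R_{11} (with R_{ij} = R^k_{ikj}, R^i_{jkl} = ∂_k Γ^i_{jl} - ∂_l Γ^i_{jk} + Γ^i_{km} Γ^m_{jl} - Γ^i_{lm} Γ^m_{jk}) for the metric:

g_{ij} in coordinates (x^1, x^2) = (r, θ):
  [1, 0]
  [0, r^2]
Non-zero Christoffel symbols (Γ^k_{ij} = Γ^k_{ji}):
Γ^r_{θ θ} = -r
Γ^θ_{r θ} = 1/r
R^r_{r r r} = 0 (a repeated index in an antisymmetric pair)
R^θ_{r θ r} = ∂_θ Γ^θ_{r r} - ∂_r Γ^θ_{r θ} + Γ^θ_{θ m} Γ^m_{r r} - Γ^θ_{r m} Γ^m_{r θ}
  = (0) - (-1/r^2) + (0) - (1/r^2) = 0
R_{rr} = R^r_{r r r} + R^θ_{r θ r} = (0) + (0) = 0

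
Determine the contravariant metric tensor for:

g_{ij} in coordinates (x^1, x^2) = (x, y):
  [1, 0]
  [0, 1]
The metric is diagonal, so g^{ij} is diagonal with entries 1/g_{ii}: diag(1, 1).
g^{ij}:
  [1, 0]
  [0, 1]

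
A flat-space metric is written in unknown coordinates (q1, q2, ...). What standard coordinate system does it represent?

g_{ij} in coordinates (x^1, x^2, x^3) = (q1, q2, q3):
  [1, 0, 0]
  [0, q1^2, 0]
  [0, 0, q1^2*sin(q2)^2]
The line element ds^2 = dq1^2 + q1^2 dq2^2 + q1^2 sin(q2)^2 dq3^2 is dr^2 + r^2 dθ^2 + r^2 sin(θ)^2 dφ^2 with q1 = r, q2 = θ, q3 = φ.
spherical coordinates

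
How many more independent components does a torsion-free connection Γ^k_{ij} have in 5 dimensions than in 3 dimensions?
Independent components in n dimensions: n × n(n+1)/2 = n^2(n+1)/2.
5D: 5 × 15 = 75
3D: 3 × 6 = 18
Difference = 75 - 18 = 57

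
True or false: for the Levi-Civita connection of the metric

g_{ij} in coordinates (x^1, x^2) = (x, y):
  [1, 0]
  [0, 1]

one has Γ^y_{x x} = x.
Γ^y_{x x} = (1/2) g^{yy} (∂_x g_{yx} + ∂_x g_{yx} - ∂_y g_{xx}) = (1/2)(1)((0) + (0) - (0)) = 0
This differs from the proposed value x.
False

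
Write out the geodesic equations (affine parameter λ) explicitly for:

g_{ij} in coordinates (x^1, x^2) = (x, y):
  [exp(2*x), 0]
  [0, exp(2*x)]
Geodesic equation: d^2x^k/dλ^2 + Γ^k_{ij} (dx^i/dλ)(dx^j/dλ) = 0.
Non-zero Christoffel symbols:
Γ^x_{x x} = 1
Γ^x_{y y} = -1
Γ^y_{x y} = 1
Substituting (the symmetric pair Γ^k_{ij}, Γ^k_{ji} combines into a factor 2):
d^2x/dλ^2 + (dx/dλ)^2 - (dy/dλ)^2 = 0
d^2y/dλ^2 + 2 (dx/dλ)(dy/dλ) = 0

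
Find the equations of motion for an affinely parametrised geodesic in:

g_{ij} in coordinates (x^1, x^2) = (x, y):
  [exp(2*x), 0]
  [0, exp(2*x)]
Geodesic equation: d^2x^k/dλ^2 + Γ^k_{ij} (dx^i/dλ)(dx^j/dλ) = 0.
Non-zero Christoffel symbols:
Γ^x_{x x} = 1
Γ^x_{y y} = -1
Γ^y_{x y} = 1
Substituting (the symmetric pair Γ^k_{ij}, Γ^k_{ji} combines into a factor 2):
d^2x/dλ^2 + (dx/dλ)^2 - (dy/dλ)^2 = 0
d^2y/dλ^2 + 2 (dx/dλ)(dy/dλ) = 0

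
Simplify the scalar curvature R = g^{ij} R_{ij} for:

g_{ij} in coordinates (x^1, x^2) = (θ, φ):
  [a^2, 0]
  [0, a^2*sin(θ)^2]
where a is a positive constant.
Non-zero Christoffel symbols (Γ^k_{ij} = Γ^k_{ji}):
Γ^θ_{φ φ} = -sin(2*θ)/2
Γ^φ_{θ φ} = 1/tan(θ)
Ricci tensor (R_{ij} = R^k_{ikj}): R_{θθ} = 1, R_{θφ} = 0, R_{φφ} = sin(θ)^2
Inverse metric: g^{θθ} = 1/a^2, g^{φφ} = 1/(a^2*sin(θ)^2)
R = g^{ij} R_{ij} = (1/a^2)(1) + (1/(a^2*sin(θ)^2))(sin(θ)^2) = 2/a^2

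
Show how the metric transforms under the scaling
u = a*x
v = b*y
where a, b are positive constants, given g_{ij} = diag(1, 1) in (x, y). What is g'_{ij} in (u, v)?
Invert the transformation: x = u/a, y = v/b
g'_{ij} = (∂x^k/∂x'^i)(∂x^l/∂x'^j) g_{kl}; with g_{kl} = δ_{kl} this is Σ_k (∂x^k/∂x'^i)(∂x^k/∂x'^j).
Jacobian: ∂x/∂u = 1/a, ∂x/∂v = 0, ∂y/∂u = 0, ∂y/∂v = 1/b
g'_{uu} = (1/a)(1/a) + (0)(0) = 1/a^2
g'_{uv} = (1/a)(0) + (0)(1/b) = 0
g'_{vv} = (0)(0) + (1/b)(1/b) = 1/b^2
g'_{ij} = diag(1/a^2, 1/b^2)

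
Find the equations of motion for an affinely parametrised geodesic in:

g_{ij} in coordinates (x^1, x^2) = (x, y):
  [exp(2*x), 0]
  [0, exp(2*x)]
Geodesic equation: d^2x^k/dλ^2 + Γ^k_{ij} (dx^i/dλ)(dx^j/dλ) = 0.
Non-zero Christoffel symbols:
Γ^x_{x x} = 1
Γ^x_{y y} = -1
Γ^y_{x y} = 1
Substituting (the symmetric pair Γ^k_{ij}, Γ^k_{ji} combines into a factor 2):
d^2x/dλ^2 + (dx/dλ)^2 - (dy/dλ)^2 = 0
d^2y/dλ^2 + 2 (dx/dλ)(dy/dλ) = 0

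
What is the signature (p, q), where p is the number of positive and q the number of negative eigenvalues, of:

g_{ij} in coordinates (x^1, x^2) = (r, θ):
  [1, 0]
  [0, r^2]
The metric is diagonal, so its eigenvalues are the diagonal entries: 1, r^2 (at a generic point, where coordinate-dependent entries are positive).
2 positive, 0 negative.
(2, 0) - Riemannian (positive definite)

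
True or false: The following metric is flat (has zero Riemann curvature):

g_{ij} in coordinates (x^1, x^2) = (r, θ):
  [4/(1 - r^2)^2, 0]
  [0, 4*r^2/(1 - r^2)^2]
Non-zero Christoffel symbols:
Γ^r_{r r} = 2*r/(1 - r^2)
Γ^r_{θ θ} = (r^3 + r)/(r^2 - 1)
Γ^θ_{r θ} = (-r^2 - 1)/(r^3 - r)
Ricci tensor: R_{rr} = -4/(r^2 - 1)^2, R_{rθ} = 0, R_{θθ} = -4*r^2/(r^2 - 1)^2
The Ricci tensor is non-zero, so the Riemann tensor is non-zero: not flat.
False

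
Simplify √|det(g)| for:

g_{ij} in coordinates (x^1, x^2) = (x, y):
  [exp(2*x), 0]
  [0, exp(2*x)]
det(g) = exp(4*x)
√|det(g)| = exp(2*x)
Volume element: dV = exp(2*x) dx dy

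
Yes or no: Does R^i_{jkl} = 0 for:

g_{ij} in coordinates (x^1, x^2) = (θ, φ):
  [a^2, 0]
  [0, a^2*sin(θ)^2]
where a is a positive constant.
Non-zero Christoffel symbols:
Γ^θ_{φ φ} = -sin(2*θ)/2
Γ^φ_{θ φ} = 1/tan(θ)
Ricci tensor: R_{θθ} = 1, R_{θφ} = 0, R_{φφ} = sin(θ)^2
The Ricci tensor is non-zero, so the Riemann tensor is non-zero: not flat.
No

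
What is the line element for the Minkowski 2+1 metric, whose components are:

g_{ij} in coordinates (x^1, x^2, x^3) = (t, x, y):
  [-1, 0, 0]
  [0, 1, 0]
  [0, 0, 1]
ds^2 = g_{ij} dx^i dx^j; only the non-zero components contribute.
ds^2 = -dt^2 + dx^2 + dy^2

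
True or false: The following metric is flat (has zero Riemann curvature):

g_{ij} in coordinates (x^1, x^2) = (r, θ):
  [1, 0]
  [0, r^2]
Non-zero Christoffel symbols:
Γ^r_{θ θ} = -r
Γ^θ_{r θ} = 1/r
Ricci tensor: R_{rr} = 0, R_{rθ} = 0, R_{θθ} = 0
All R_{ij} vanish; in 2 dimensions the Riemann tensor is fully determined by the Ricci tensor, so R^i_{jkl} = 0: the metric is flat (curvilinear coordinates on flat space).
True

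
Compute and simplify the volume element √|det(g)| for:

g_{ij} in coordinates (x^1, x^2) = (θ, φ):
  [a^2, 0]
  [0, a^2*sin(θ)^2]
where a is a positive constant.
det(g) = a^4*sin(θ)^2
√|det(g)| = a^2*sin(θ) (taking 0 < θ < π so that |sin(θ)| = sin(θ))
Volume element: dV = a^2*sin(θ) dθ dφ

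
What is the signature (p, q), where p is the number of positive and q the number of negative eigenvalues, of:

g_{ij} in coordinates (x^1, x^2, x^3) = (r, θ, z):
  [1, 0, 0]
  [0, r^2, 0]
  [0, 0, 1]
The metric is diagonal, so its eigenvalues are the diagonal entries: 1, r^2, 1 (at a generic point, where coordinate-dependent entries are positive).
3 positive, 0 negative.
(3, 0) - Riemannian (positive definite)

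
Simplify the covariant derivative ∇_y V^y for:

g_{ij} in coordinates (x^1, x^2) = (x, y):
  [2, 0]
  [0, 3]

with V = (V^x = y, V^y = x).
All Christoffel symbols are zero.
∇_y V^y = ∂_y V^y + Γ^y_{y j} V^j
  = (0) + (0)(y) + (0)(x)
  = 0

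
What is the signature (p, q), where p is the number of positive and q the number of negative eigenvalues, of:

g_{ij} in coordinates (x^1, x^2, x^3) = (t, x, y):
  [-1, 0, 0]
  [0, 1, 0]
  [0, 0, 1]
The metric is diagonal, so its eigenvalues are the diagonal entries: -1, 1, 1 (at a generic point, where coordinate-dependent entries are positive).
2 positive, 1 negative.
(2, 1) - Lorentzian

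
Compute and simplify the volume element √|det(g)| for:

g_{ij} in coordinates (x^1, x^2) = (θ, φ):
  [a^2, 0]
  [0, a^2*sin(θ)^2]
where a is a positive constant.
det(g) = a^4*sin(θ)^2
√|det(g)| = a^2*sin(θ) (taking 0 < θ < π so that |sin(θ)| = sin(θ))
Volume element: dV = a^2*sin(θ) dθ dφ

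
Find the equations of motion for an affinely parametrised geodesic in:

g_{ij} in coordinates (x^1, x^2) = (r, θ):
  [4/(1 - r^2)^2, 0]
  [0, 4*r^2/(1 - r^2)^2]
Geodesic equation: d^2x^k/dλ^2 + Γ^k_{ij} (dx^i/dλ)(dx^j/dλ) = 0.
Non-zero Christoffel symbols:
Γ^r_{r r} = 2*r/(1 - r^2)
Γ^r_{θ θ} = (r^3 + r)/(r^2 - 1)
Γ^θ_{r θ} = (-r^2 - 1)/(r^3 - r)
Substituting (the symmetric pair Γ^k_{ij}, Γ^k_{ji} combines into a factor 2):
d^2r/dλ^2 + (2*r/(1 - r^2)) (dr/dλ)^2 + ((r^3 + r)/(r^2 - 1)) (dθ/dλ)^2 = 0
d^2θ/dλ^2 + ((-2*r^2 - 2)/(r^3 - r)) (dr/dλ)(dθ/dλ) = 0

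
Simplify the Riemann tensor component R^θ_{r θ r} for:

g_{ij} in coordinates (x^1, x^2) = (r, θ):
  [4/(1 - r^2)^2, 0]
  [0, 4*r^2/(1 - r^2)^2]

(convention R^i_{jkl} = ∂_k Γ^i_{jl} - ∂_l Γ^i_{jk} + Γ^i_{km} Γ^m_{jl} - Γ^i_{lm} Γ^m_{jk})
Non-zero Christoffel symbols (Γ^k_{ij} = Γ^k_{ji}):
Γ^r_{r r} = 2*r/(1 - r^2)
Γ^r_{θ θ} = (r^3 + r)/(r^2 - 1)
Γ^θ_{r θ} = (-r^2 - 1)/(r^3 - r)
R^θ_{r θ r} = ∂_θ Γ^θ_{r r} - ∂_r Γ^θ_{r θ} + Γ^θ_{θ m} Γ^m_{r r} - Γ^θ_{r m} Γ^m_{r θ}
  = (0) - ((r^4 + 4*r^2 - 1)/(r^3 - r)^2) + (2*(r^2 + 1)/(r^2 - 1)^2) - ((r^2 + 1)^2/(r^3 - r)^2) = -4/(r^2 - 1)^2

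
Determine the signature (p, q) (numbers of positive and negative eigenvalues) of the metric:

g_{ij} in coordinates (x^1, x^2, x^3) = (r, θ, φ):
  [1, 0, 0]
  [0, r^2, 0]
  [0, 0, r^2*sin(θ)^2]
The metric is diagonal, so its eigenvalues are the diagonal entries: 1, r^2, r^2*sin(θ)^2 (at a generic point, where coordinate-dependent entries are positive).
3 positive, 0 negative.
(3, 0) - Riemannian (positive definite)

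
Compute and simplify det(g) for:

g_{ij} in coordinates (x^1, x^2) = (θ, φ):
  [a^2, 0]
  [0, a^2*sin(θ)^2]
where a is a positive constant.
For a 2×2 metric: det(g) = g_{11}·g_{22} - g_{12}·g_{21}
= (a^2)·(a^2*sin(θ)^2) - (0)·(0)
= a^4*sin(θ)^2 - 0
det(g) = a^4*sin(θ)^2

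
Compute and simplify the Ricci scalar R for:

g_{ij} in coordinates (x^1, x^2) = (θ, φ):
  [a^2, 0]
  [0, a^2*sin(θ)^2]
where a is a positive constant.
Non-zero Christoffel symbols (Γ^k_{ij} = Γ^k_{ji}):
Γ^θ_{φ φ} = -sin(2*θ)/2
Γ^φ_{θ φ} = 1/tan(θ)
Ricci tensor (R_{ij} = R^k_{ikj}): R_{θθ} = 1, R_{θφ} = 0, R_{φφ} = sin(θ)^2
Inverse metric: g^{θθ} = 1/a^2, g^{φφ} = 1/(a^2*sin(θ)^2)
R = g^{ij} R_{ij} = (1/a^2)(1) + (1/(a^2*sin(θ)^2))(sin(θ)^2) = 2/a^2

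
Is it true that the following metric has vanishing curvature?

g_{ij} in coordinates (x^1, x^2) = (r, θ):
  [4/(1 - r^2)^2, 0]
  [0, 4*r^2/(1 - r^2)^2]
Non-zero Christoffel symbols:
Γ^r_{r r} = 2*r/(1 - r^2)
Γ^r_{θ θ} = (r^3 + r)/(r^2 - 1)
Γ^θ_{r θ} = (-r^2 - 1)/(r^3 - r)
Ricci tensor: R_{rr} = -4/(r^2 - 1)^2, R_{rθ} = 0, R_{θθ} = -4*r^2/(r^2 - 1)^2
The Ricci tensor is non-zero, so the Riemann tensor is non-zero: not flat.
No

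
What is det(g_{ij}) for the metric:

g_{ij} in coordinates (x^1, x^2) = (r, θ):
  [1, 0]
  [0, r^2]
For a 2×2 metric: det(g) = g_{11}·g_{22} - g_{12}·g_{21}
= (1)·(r^2) - (0)·(0)
= r^2 - 0
det(g) = r^2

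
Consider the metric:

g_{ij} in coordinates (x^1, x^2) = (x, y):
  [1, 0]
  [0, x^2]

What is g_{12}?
With x^1 = x, x^2 = y, g_{12} = g_{xy} is the row-1, column-2 entry of the matrix.
g_{12} = 0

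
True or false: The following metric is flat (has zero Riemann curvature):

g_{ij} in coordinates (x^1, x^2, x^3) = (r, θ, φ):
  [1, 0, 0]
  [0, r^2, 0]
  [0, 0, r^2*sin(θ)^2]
Non-zero Christoffel symbols:
Γ^r_{θ θ} = -r
Γ^r_{φ φ} = -r*sin(θ)^2
Γ^θ_{r θ} = 1/r
Γ^θ_{φ φ} = -sin(2*θ)/2
Γ^φ_{r φ} = 1/r
Γ^φ_{θ φ} = 1/tan(θ)
Ricci tensor: R_{rr} = 0, R_{rθ} = 0, R_{rφ} = 0, R_{θθ} = 0, R_{θφ} = 0, R_{φφ} = 0
All R_{ij} vanish; in 3 dimensions the Riemann tensor is fully determined by the Ricci tensor, so R^i_{jkl} = 0: the metric is flat (curvilinear coordinates on flat space).
True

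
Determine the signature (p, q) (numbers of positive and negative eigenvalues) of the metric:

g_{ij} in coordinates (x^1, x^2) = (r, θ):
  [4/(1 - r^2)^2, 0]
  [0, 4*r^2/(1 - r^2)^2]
The metric is diagonal, so its eigenvalues are the diagonal entries: 4/(1 - r^2)^2, 4*r^2/(1 - r^2)^2 (at a generic point, where coordinate-dependent entries are positive).
2 positive, 0 negative.
(2, 0) - Riemannian (positive definite)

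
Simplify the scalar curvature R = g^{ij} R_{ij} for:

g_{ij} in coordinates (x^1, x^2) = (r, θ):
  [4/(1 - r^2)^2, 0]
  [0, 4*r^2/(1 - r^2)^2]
Non-zero Christoffel symbols (Γ^k_{ij} = Γ^k_{ji}):
Γ^r_{r r} = 2*r/(1 - r^2)
Γ^r_{θ θ} = (r^3 + r)/(r^2 - 1)
Γ^θ_{r θ} = (-r^2 - 1)/(r^3 - r)
Ricci tensor (R_{ij} = R^k_{ikj}): R_{rr} = -4/(r^2 - 1)^2, R_{rθ} = 0, R_{θθ} = -4*r^2/(r^2 - 1)^2
Inverse metric: g^{rr} = (1 - r^2)^2/4, g^{θθ} = (1 - r^2)^2/(4*r^2)
R = g^{ij} R_{ij} = ((1 - r^2)^2/4)(-4/(r^2 - 1)^2) + ((1 - r^2)^2/(4*r^2))(-4*r^2/(r^2 - 1)^2) = -2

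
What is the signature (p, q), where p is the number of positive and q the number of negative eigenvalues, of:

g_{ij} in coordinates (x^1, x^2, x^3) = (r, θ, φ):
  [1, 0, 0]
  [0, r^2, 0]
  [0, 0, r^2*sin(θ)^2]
The metric is diagonal, so its eigenvalues are the diagonal entries: 1, r^2, r^2*sin(θ)^2 (at a generic point, where coordinate-dependent entries are positive).
3 positive, 0 negative.
(3, 0) - Riemannian (positive definite)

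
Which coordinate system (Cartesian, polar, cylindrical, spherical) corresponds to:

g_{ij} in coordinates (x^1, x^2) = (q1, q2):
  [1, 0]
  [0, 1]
All components are constant and the metric is the identity, i.e. orthonormal rectilinear coordinates.
Cartesian (2D) coordinates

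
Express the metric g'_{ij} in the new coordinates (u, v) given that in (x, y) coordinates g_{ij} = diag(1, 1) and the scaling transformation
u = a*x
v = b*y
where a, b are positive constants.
Invert the transformation: x = u/a, y = v/b
g'_{ij} = (∂x^k/∂x'^i)(∂x^l/∂x'^j) g_{kl}; with g_{kl} = δ_{kl} this is Σ_k (∂x^k/∂x'^i)(∂x^k/∂x'^j).
Jacobian: ∂x/∂u = 1/a, ∂x/∂v = 0, ∂y/∂u = 0, ∂y/∂v = 1/b
g'_{uu} = (1/a)(1/a) + (0)(0) = 1/a^2
g'_{uv} = (1/a)(0) + (0)(1/b) = 0
g'_{vv} = (0)(0) + (1/b)(1/b) = 1/b^2
g'_{ij} = diag(1/a^2, 1/b^2)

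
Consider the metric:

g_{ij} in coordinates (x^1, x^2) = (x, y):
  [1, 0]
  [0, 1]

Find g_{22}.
With x^1 = x, x^2 = y, g_{22} = g_{yy} is the row-2, column-2 entry of the matrix.
g_{22} = 1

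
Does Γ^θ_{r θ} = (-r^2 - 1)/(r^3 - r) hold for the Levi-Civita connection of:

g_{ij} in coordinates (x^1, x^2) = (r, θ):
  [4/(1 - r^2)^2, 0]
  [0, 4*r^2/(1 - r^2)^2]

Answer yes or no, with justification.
Γ^θ_{r θ} = (1/2) g^{θθ} (∂_r g_{θθ} + ∂_θ g_{θr} - ∂_θ g_{rθ}) = (1/2)((1 - r^2)^2/(4*r^2))((-8*(r^3 + r)/(r^2 - 1)^3) + (0) - (0)) = (-r^2 - 1)/(r^3 - r)
This equals the proposed value (-r^2 - 1)/(r^3 - r).
Yes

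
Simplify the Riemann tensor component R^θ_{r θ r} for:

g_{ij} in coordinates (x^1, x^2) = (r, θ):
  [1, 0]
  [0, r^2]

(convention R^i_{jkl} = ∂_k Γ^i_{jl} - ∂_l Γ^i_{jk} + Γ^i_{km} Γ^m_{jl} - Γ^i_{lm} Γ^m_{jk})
Non-zero Christoffel symbols (Γ^k_{ij} = Γ^k_{ji}):
Γ^r_{θ θ} = -r
Γ^θ_{r θ} = 1/r
R^θ_{r θ r} = ∂_θ Γ^θ_{r r} - ∂_r Γ^θ_{r θ} + Γ^θ_{θ m} Γ^m_{r r} - Γ^θ_{r m} Γ^m_{r θ}
  = (0) - (-1/r^2) + (0) - (1/r^2) = 0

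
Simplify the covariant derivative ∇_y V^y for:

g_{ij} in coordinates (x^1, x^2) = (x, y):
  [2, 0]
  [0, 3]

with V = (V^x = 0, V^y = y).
All Christoffel symbols are zero.
∇_y V^y = ∂_y V^y + Γ^y_{y j} V^j
  = (1) + (0)(0) + (0)(y)
  = 1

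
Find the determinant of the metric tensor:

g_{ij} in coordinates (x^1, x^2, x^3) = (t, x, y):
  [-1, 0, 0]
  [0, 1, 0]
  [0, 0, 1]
Diagonal metric: det(g) = g_{11}·g_{22}·g_{33}
= (-1)·(1)·(1)
det(g) = -1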